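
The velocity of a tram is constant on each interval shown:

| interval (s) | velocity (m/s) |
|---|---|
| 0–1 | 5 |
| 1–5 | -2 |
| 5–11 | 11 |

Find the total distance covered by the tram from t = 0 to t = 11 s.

79 m

Total distance travelled is ∫|v| dt — sum the magnitudes of each area piece.
0–1 s: |5| × 1 = 5 m
1–5 s: |-2| × 4 = 8 m
5–11 s: |11| × 6 = 66 m
Total distance = 79 m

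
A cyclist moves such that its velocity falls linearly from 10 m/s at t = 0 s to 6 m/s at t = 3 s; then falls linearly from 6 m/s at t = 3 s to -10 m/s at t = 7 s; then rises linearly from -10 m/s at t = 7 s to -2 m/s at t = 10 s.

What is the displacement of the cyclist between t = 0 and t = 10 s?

Displacement is the signed area under the v-t curve.
0–3 s: ½(10 + 6)(3) = 24 m
3–7 s: ½(6 + -10)(4) = -8 m
7–10 s: ½(-10 + -2)(3) = -18 m
Net displacement = -2 m

-2 m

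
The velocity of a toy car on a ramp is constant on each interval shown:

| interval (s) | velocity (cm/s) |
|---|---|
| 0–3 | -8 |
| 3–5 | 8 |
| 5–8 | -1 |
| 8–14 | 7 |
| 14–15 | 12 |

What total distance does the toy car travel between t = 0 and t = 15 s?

97 cm

Distance (not displacement) is the total path length: add the absolute areas under v-t.
0–3 s: |-8| × 3 = 24 cm
3–5 s: |8| × 2 = 16 cm
5–8 s: |-1| × 3 = 3 cm
8–14 s: |7| × 6 = 42 cm
14–15 s: |12| × 1 = 12 cm
Total distance = 97 cm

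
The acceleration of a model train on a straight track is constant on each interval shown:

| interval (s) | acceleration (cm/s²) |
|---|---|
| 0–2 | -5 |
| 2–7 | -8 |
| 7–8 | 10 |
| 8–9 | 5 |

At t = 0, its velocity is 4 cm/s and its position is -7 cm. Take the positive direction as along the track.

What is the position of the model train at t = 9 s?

On each constant-a segment, Δv = aΔt and Δx = v₀Δt + ½aΔt²; chain segment to segment.
0–2 s: v starts 4 cm/s; Δx = 4·2 + ½·-5·2² = -2 cm; v ends -6 cm/s.
2–7 s: v starts -6 cm/s; Δx = -6·5 + ½·-8·5² = -130 cm; v ends -46 cm/s.
7–8 s: v starts -46 cm/s; Δx = -46·1 + ½·10·1² = -41 cm; v ends -36 cm/s.
8–9 s: v starts -36 cm/s; Δx = -36·1 + ½·5·1² = -33.5 cm; v ends -31 cm/s.
x(9) = -7 + Σ Δx = -213.5 cm.

-213.5 cm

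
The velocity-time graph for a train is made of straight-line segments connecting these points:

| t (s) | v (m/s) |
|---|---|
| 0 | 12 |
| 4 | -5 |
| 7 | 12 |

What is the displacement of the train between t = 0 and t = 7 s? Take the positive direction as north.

Displacement is the signed area under the v-t curve.
0–4 s: ½(12 + -5)(4) = 14 m
4–7 s: ½(-5 + 12)(3) = 10.5 m
Net displacement = 24.5 m

24.5 m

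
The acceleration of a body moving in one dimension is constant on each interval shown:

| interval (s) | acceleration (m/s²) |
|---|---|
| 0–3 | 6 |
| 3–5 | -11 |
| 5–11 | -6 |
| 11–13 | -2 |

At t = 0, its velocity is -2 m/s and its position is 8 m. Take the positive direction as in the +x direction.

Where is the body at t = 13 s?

On each constant-a segment, Δv = aΔt and Δx = v₀Δt + ½aΔt²; chain segment to segment.
0–3 s: v starts -2 m/s; Δx = -2·3 + ½·6·3² = 21 m; v ends 16 m/s.
3–5 s: v starts 16 m/s; Δx = 16·2 + ½·-11·2² = 10 m; v ends -6 m/s.
5–11 s: v starts -6 m/s; Δx = -6·6 + ½·-6·6² = -144 m; v ends -42 m/s.
11–13 s: v starts -42 m/s; Δx = -42·2 + ½·-2·2² = -88 m; v ends -46 m/s.
x(13) = 8 + Σ Δx = -193 m.

-193 m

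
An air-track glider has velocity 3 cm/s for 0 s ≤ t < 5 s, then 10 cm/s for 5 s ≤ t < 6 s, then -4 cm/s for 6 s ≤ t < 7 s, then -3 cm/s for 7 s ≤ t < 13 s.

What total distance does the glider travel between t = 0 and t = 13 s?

47 cm

Total distance travelled is ∫|v| dt — sum the magnitudes of each area piece.
0–5 s: |3| × 5 = 15 cm
5–6 s: |10| × 1 = 10 cm
6–7 s: |-4| × 1 = 4 cm
7–13 s: |-3| × 6 = 18 cm
Total distance = 47 cm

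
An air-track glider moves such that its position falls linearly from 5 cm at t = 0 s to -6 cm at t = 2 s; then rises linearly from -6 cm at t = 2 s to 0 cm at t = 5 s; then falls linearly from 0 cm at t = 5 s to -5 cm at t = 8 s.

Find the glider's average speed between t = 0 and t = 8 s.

2.75 cm/s

Average speed = (total path length)/(elapsed time); on a piecewise-linear x-t graph the path length is Σ|Δx|.
0–2 s: |Δx| = |-6 − 5| = 11 cm
2–5 s: |Δx| = |0 − -6| = 6 cm
5–8 s: |Δx| = |-5 − 0| = 5 cm
Total path = 22 cm; average speed = 22/8 = 2.75 cm/s.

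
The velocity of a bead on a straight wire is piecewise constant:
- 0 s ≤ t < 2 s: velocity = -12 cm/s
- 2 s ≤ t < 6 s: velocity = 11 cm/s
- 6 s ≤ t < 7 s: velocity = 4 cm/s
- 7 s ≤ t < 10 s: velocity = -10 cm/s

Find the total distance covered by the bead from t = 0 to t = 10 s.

102 cm

Distance (not displacement) is the total path length: add the absolute areas under v-t.
0–2 s: |-12| × 2 = 24 cm
2–6 s: |11| × 4 = 44 cm
6–7 s: |4| × 1 = 4 cm
7–10 s: |-10| × 3 = 30 cm
Total distance = 102 cm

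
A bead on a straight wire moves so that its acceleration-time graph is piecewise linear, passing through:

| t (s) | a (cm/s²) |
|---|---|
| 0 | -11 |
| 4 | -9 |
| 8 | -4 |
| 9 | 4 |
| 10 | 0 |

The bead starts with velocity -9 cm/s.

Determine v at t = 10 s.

-73 cm/s

Δv equals the area under the a-t graph; then v = v₀ + Δv.
0–4 s: ½(-11 + -9)(4) = -40 cm/s
4–8 s: ½(-9 + -4)(4) = -26 cm/s
8–9 s: ½(-4 + 4)(1) = 0 cm/s
9–10 s: ½(4 + 0)(1) = 2 cm/s
Δv = -64 cm/s, so v(10) = -9 + (-64) = -73 cm/s.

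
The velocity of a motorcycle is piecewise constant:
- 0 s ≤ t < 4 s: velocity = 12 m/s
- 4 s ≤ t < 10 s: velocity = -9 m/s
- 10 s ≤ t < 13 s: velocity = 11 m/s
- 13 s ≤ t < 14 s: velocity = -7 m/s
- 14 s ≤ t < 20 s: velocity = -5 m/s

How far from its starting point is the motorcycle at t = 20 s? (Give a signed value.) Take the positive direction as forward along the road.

Net displacement equals the area under the velocity-time graph (areas below the axis count negative).
0–4 s: 12 × 4 = 48 m
4–10 s: -9 × 6 = -54 m
10–13 s: 11 × 3 = 33 m
13–14 s: -7 × 1 = -7 m
14–20 s: -5 × 6 = -30 m
Net displacement = -10 m

-10 m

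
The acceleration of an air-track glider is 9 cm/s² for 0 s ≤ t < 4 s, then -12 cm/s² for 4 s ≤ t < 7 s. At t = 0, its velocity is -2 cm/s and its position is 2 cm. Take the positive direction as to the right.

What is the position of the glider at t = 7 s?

114 cm

On each constant-a segment, Δv = aΔt and Δx = v₀Δt + ½aΔt²; chain segment to segment.
0–4 s: v starts -2 cm/s; Δx = -2·4 + ½·9·4² = 64 cm; v ends 34 cm/s.
4–7 s: v starts 34 cm/s; Δx = 34·3 + ½·-12·3² = 48 cm; v ends -2 cm/s.
x(7) = 2 + Σ Δx = 114 cm.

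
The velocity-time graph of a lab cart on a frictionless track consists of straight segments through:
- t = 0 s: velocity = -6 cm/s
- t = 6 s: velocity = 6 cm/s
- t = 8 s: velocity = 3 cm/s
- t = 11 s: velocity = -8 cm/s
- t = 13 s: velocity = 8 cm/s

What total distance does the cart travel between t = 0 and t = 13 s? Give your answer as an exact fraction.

989/22 cm

Distance (not displacement) is the total path length: add the absolute areas under v-t.
0–6 s: v = 0 at t = 3 s; triangle areas 9 + 9 = 18 cm
6–8 s: |½(6 + 3)(2)| = 9 cm
8–11 s: v = 0 at t = 97/11 s; triangle areas 27/22 + 96/11 = 219/22 cm
11–13 s: v = 0 at t = 12 s; triangle areas 4 + 4 = 8 cm
Total distance = 989/22 cm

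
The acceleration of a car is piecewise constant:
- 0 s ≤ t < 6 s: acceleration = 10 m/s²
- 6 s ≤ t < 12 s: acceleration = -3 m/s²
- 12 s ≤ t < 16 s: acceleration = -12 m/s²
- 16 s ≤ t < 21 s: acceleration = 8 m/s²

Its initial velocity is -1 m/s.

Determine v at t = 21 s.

33 m/s

Δv equals the area under the a-t graph; then v = v₀ + Δv.
0–6 s: 10 × 6 = 60 m/s
6–12 s: -3 × 6 = -18 m/s
12–16 s: -12 × 4 = -48 m/s
16–21 s: 8 × 5 = 40 m/s
Δv = 34 m/s, so v(21) = -1 + (34) = 33 m/s.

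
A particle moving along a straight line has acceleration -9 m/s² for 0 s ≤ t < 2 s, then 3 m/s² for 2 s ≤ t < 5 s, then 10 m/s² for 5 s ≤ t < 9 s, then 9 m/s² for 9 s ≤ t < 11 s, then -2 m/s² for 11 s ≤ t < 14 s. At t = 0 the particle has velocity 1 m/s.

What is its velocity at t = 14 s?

44 m/s

Δv equals the area under the a-t graph; then v = v₀ + Δv.
0–2 s: -9 × 2 = -18 m/s
2–5 s: 3 × 3 = 9 m/s
5–9 s: 10 × 4 = 40 m/s
9–11 s: 9 × 2 = 18 m/s
11–14 s: -2 × 3 = -6 m/s
Δv = 43 m/s, so v(14) = 1 + (43) = 44 m/s.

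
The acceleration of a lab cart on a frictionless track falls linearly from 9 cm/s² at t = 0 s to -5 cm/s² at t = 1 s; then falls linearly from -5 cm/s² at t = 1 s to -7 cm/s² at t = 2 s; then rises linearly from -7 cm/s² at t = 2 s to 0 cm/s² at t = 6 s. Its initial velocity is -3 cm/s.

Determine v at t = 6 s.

-21 cm/s

Δv equals the area under the a-t graph; then v = v₀ + Δv.
0–1 s: ½(9 + -5)(1) = 2 cm/s
1–2 s: ½(-5 + -7)(1) = -6 cm/s
2–6 s: ½(-7 + 0)(4) = -14 cm/s
Δv = -18 cm/s, so v(6) = -3 + (-18) = -21 cm/s.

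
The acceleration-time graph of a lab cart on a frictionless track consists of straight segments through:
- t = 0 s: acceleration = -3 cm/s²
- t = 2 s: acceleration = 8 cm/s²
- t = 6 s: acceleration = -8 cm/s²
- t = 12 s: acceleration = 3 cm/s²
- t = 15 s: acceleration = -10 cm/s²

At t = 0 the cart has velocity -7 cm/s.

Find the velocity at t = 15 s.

Δv equals the area under the a-t graph; then v = v₀ + Δv.
0–2 s: ½(-3 + 8)(2) = 5 cm/s
2–6 s: ½(8 + -8)(4) = 0 cm/s
6–12 s: ½(-8 + 3)(6) = -15 cm/s
12–15 s: ½(3 + -10)(3) = -10.5 cm/s
Δv = -20.5 cm/s, so v(15) = -7 + (-20.5) = -27.5 cm/s.

-27.5 cm/s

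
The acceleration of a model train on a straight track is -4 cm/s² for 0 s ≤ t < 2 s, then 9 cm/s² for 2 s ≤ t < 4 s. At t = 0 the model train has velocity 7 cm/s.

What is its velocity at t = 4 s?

17 cm/s

Δv equals the area under the a-t graph; then v = v₀ + Δv.
0–2 s: -4 × 2 = -8 cm/s
2–4 s: 9 × 2 = 18 cm/s
Δv = 10 cm/s, so v(4) = 7 + (10) = 17 cm/s.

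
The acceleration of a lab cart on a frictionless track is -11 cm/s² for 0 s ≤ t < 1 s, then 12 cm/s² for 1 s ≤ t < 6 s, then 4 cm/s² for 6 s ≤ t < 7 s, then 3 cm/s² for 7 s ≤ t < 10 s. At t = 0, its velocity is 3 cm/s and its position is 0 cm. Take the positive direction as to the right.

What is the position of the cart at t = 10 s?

On each constant-a segment, Δv = aΔt and Δx = v₀Δt + ½aΔt²; chain segment to segment.
0–1 s: v starts 3 cm/s; Δx = 3·1 + ½·-11·1² = -2.5 cm; v ends -8 cm/s.
1–6 s: v starts -8 cm/s; Δx = -8·5 + ½·12·5² = 110 cm; v ends 52 cm/s.
6–7 s: v starts 52 cm/s; Δx = 52·1 + ½·4·1² = 54 cm; v ends 56 cm/s.
7–10 s: v starts 56 cm/s; Δx = 56·3 + ½·3·3² = 181.5 cm; v ends 65 cm/s.
x(10) = 0 + Σ Δx = 343 cm.

343 cm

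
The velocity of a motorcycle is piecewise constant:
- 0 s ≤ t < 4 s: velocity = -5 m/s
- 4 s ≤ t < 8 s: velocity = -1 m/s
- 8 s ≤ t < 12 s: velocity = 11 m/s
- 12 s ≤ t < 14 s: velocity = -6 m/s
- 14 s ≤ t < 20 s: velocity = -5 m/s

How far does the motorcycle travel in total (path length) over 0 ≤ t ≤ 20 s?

Total distance travelled is ∫|v| dt — sum the magnitudes of each area piece.
0–4 s: |-5| × 4 = 20 m
4–8 s: |-1| × 4 = 4 m
8–12 s: |11| × 4 = 44 m
12–14 s: |-6| × 2 = 12 m
14–20 s: |-5| × 6 = 30 m
Total distance = 110 m

110 m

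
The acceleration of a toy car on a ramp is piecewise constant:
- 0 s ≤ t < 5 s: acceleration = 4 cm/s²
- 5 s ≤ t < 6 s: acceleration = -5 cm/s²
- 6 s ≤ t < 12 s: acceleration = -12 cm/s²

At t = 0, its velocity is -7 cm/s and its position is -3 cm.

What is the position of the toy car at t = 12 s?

On each constant-a segment, Δv = aΔt and Δx = v₀Δt + ½aΔt²; chain segment to segment.
0–5 s: v starts -7 cm/s; Δx = -7·5 + ½·4·5² = 15 cm; v ends 13 cm/s.
5–6 s: v starts 13 cm/s; Δx = 13·1 + ½·-5·1² = 10.5 cm; v ends 8 cm/s.
6–12 s: v starts 8 cm/s; Δx = 8·6 + ½·-12·6² = -168 cm; v ends -64 cm/s.
x(12) = -3 + Σ Δx = -145.5 cm.

-145.5 cm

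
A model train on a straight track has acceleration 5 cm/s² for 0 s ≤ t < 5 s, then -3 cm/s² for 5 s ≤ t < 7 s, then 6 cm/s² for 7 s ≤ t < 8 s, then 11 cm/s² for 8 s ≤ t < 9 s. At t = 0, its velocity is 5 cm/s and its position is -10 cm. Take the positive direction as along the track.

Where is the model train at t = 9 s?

194 cm

On each constant-a segment, Δv = aΔt and Δx = v₀Δt + ½aΔt²; chain segment to segment.
0–5 s: v starts 5 cm/s; Δx = 5·5 + ½·5·5² = 87.5 cm; v ends 30 cm/s.
5–7 s: v starts 30 cm/s; Δx = 30·2 + ½·-3·2² = 54 cm; v ends 24 cm/s.
7–8 s: v starts 24 cm/s; Δx = 24·1 + ½·6·1² = 27 cm; v ends 30 cm/s.
8–9 s: v starts 30 cm/s; Δx = 30·1 + ½·11·1² = 35.5 cm; v ends 41 cm/s.
x(9) = -10 + Σ Δx = 194 cm.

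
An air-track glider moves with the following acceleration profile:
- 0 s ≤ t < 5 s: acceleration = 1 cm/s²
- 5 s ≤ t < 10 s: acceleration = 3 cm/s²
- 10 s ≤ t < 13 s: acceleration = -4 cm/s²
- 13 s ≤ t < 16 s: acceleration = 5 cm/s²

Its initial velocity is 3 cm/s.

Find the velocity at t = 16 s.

Δv equals the area under the a-t graph; then v = v₀ + Δv.
0–5 s: 1 × 5 = 5 cm/s
5–10 s: 3 × 5 = 15 cm/s
10–13 s: -4 × 3 = -12 cm/s
13–16 s: 5 × 3 = 15 cm/s
Δv = 23 cm/s, so v(16) = 3 + (23) = 26 cm/s.

26 cm/s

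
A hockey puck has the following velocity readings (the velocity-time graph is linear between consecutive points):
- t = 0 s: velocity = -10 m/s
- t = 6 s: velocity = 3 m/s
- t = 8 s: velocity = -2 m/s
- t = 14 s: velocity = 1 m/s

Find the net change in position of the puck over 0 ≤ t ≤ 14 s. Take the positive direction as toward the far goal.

-23 m

Net displacement equals the area under the velocity-time graph (areas below the axis count negative).
0–6 s: ½(-10 + 3)(6) = -21 m
6–8 s: ½(3 + -2)(2) = 1 m
8–14 s: ½(-2 + 1)(6) = -3 m
Net displacement = -23 m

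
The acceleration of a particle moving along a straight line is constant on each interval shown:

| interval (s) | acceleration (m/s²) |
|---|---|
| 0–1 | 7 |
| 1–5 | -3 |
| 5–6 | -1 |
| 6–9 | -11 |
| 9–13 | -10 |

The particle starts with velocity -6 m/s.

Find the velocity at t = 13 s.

-85 m/s

Δv equals the area under the a-t graph; then v = v₀ + Δv.
0–1 s: 7 × 1 = 7 m/s
1–5 s: -3 × 4 = -12 m/s
5–6 s: -1 × 1 = -1 m/s
6–9 s: -11 × 3 = -33 m/s
9–13 s: -10 × 4 = -40 m/s
Δv = -79 m/s, so v(13) = -6 + (-79) = -85 m/s.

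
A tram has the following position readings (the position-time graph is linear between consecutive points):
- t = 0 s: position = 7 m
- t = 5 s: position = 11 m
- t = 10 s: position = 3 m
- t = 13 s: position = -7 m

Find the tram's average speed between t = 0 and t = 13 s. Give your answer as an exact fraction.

22/13 m/s

Average speed = (total path length)/(elapsed time); on a piecewise-linear x-t graph the path length is Σ|Δx|.
0–5 s: |Δx| = |11 − 7| = 4 m
5–10 s: |Δx| = |3 − 11| = 8 m
10–13 s: |Δx| = |-7 − 3| = 10 m
Total path = 22 m; average speed = 22/13 = 22/13 m/s.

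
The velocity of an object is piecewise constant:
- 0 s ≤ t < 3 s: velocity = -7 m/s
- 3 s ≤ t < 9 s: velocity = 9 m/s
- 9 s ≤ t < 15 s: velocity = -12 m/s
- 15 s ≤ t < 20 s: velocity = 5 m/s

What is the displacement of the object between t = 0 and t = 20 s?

Displacement is the signed area under the v-t curve.
0–3 s: -7 × 3 = -21 m
3–9 s: 9 × 6 = 54 m
9–15 s: -12 × 6 = -72 m
15–20 s: 5 × 5 = 25 m
Net displacement = -14 m

-14 m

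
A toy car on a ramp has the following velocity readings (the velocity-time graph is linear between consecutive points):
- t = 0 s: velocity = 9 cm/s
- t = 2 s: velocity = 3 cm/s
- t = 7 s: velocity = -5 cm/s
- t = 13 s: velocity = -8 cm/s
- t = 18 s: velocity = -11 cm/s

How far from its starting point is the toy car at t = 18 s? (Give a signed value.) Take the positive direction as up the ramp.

Displacement is the signed area under the v-t curve.
0–2 s: ½(9 + 3)(2) = 12 cm
2–7 s: ½(3 + -5)(5) = -5 cm
7–13 s: ½(-5 + -8)(6) = -39 cm
13–18 s: ½(-8 + -11)(5) = -47.5 cm
Net displacement = -79.5 cm

-79.5 cm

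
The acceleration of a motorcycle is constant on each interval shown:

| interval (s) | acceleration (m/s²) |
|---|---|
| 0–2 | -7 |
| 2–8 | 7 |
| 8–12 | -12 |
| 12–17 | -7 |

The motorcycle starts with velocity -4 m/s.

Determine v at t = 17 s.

-59 m/s

Δv equals the area under the a-t graph; then v = v₀ + Δv.
0–2 s: -7 × 2 = -14 m/s
2–8 s: 7 × 6 = 42 m/s
8–12 s: -12 × 4 = -48 m/s
12–17 s: -7 × 5 = -35 m/s
Δv = -55 m/s, so v(17) = -4 + (-55) = -59 m/s.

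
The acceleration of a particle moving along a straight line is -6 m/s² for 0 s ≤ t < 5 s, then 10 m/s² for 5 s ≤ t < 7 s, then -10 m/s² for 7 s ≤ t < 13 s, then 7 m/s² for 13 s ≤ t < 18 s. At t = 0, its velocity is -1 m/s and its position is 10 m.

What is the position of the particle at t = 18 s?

-625.5 m

On each constant-a segment, Δv = aΔt and Δx = v₀Δt + ½aΔt²; chain segment to segment.
0–5 s: v starts -1 m/s; Δx = -1·5 + ½·-6·5² = -80 m; v ends -31 m/s.
5–7 s: v starts -31 m/s; Δx = -31·2 + ½·10·2² = -42 m; v ends -11 m/s.
7–13 s: v starts -11 m/s; Δx = -11·6 + ½·-10·6² = -246 m; v ends -71 m/s.
13–18 s: v starts -71 m/s; Δx = -71·5 + ½·7·5² = -267.5 m; v ends -36 m/s.
x(18) = 10 + Σ Δx = -625.5 m.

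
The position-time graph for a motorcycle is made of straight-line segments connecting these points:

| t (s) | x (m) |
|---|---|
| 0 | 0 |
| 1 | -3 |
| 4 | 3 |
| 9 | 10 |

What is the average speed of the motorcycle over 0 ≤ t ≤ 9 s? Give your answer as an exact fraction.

Average speed = (total path length)/(elapsed time); on a piecewise-linear x-t graph the path length is Σ|Δx|.
0–1 s: |Δx| = |-3 − 0| = 3 m
1–4 s: |Δx| = |3 − -3| = 6 m
4–9 s: |Δx| = |10 − 3| = 7 m
Total path = 16 m; average speed = 16/9 = 16/9 m/s.

16/9 m/s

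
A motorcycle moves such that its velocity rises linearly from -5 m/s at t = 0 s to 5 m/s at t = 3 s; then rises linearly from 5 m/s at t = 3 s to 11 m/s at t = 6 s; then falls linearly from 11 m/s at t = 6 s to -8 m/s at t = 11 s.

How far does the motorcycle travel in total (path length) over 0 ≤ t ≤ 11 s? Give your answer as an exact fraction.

1061/19 m

Distance (not displacement) is the total path length: add the absolute areas under v-t.
0–3 s: v = 0 at t = 1.5 s; triangle areas 3.75 + 3.75 = 7.5 m
3–6 s: |½(5 + 11)(3)| = 24 m
6–11 s: v = 0 at t = 169/19 s; triangle areas 605/38 + 160/19 = 925/38 m
Total distance = 1061/19 m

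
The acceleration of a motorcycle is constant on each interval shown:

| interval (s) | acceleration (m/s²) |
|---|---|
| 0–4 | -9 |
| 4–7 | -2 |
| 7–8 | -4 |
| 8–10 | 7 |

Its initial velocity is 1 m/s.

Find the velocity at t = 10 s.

-31 m/s

Δv equals the area under the a-t graph; then v = v₀ + Δv.
0–4 s: -9 × 4 = -36 m/s
4–7 s: -2 × 3 = -6 m/s
7–8 s: -4 × 1 = -4 m/s
8–10 s: 7 × 2 = 14 m/s
Δv = -32 m/s, so v(10) = 1 + (-32) = -31 m/s.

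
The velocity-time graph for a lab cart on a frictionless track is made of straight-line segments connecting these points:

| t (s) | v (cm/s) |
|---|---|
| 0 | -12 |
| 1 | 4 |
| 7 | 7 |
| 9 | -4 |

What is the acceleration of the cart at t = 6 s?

Acceleration is the slope of the v-t graph on 1–7 s: (7 − 4)/(7 − 1) = 0.5 cm/s².

0.5 cm/s²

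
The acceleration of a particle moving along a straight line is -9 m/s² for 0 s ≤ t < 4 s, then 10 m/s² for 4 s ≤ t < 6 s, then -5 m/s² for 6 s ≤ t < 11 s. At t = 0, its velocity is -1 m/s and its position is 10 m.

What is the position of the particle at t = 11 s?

On each constant-a segment, Δv = aΔt and Δx = v₀Δt + ½aΔt²; chain segment to segment.
0–4 s: v starts -1 m/s; Δx = -1·4 + ½·-9·4² = -76 m; v ends -37 m/s.
4–6 s: v starts -37 m/s; Δx = -37·2 + ½·10·2² = -54 m; v ends -17 m/s.
6–11 s: v starts -17 m/s; Δx = -17·5 + ½·-5·5² = -147.5 m; v ends -42 m/s.
x(11) = 10 + Σ Δx = -267.5 m.

-267.5 m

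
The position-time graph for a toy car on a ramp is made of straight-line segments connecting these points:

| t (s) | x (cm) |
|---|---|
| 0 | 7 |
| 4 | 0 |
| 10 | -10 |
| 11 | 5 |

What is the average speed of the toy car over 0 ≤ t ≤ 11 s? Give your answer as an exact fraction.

Average speed = (total path length)/(elapsed time); on a piecewise-linear x-t graph the path length is Σ|Δx|.
0–4 s: |Δx| = |0 − 7| = 7 cm
4–10 s: |Δx| = |-10 − 0| = 10 cm
10–11 s: |Δx| = |5 − -10| = 15 cm
Total path = 32 cm; average speed = 32/11 = 32/11 cm/s.

32/11 cm/s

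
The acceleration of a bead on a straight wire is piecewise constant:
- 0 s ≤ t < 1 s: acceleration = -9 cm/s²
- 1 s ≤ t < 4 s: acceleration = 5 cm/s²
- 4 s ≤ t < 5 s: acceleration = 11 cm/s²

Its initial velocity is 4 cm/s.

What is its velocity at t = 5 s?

21 cm/s

Δv equals the area under the a-t graph; then v = v₀ + Δv.
0–1 s: -9 × 1 = -9 cm/s
1–4 s: 5 × 3 = 15 cm/s
4–5 s: 11 × 1 = 11 cm/s
Δv = 17 cm/s, so v(5) = 4 + (17) = 21 cm/s.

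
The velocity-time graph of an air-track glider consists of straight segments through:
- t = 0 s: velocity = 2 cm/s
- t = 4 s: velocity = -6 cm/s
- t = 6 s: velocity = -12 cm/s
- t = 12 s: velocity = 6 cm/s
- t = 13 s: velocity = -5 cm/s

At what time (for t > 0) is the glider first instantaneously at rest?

t = 1 s

v changes sign on 0–4 s (from 2 to -6); the graph is linear there, so v = 0 at t = 0 + (-2)·(4 − 0)/(-6 − 2) = 1 s.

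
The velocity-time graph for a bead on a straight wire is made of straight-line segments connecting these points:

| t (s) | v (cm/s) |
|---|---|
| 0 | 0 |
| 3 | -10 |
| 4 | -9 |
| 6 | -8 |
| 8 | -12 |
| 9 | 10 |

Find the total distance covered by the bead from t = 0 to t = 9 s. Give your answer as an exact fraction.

Total distance travelled is ∫|v| dt — sum the magnitudes of each area piece.
0–3 s: |½(0 + -10)(3)| = 15 cm
3–4 s: |½(-10 + -9)(1)| = 9.5 cm
4–6 s: |½(-9 + -8)(2)| = 17 cm
6–8 s: |½(-8 + -12)(2)| = 20 cm
8–9 s: v = 0 at t = 94/11 s; triangle areas 36/11 + 25/11 = 61/11 cm
Total distance = 1475/22 cm

1475/22 cm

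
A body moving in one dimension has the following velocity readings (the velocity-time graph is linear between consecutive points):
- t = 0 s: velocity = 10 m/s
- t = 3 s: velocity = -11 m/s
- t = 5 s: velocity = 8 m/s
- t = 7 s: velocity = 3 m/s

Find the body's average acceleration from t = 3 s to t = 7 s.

3.5 m/s²

Average acceleration = Δv/Δt = (3 − -11)/(7 − 3) = 3.5 m/s².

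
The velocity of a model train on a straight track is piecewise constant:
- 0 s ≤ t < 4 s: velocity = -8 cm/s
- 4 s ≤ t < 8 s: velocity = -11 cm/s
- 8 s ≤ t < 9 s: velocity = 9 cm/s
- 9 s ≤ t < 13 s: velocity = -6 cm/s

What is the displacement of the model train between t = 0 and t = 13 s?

Net displacement equals the area under the velocity-time graph (areas below the axis count negative).
0–4 s: -8 × 4 = -32 cm
4–8 s: -11 × 4 = -44 cm
8–9 s: 9 × 1 = 9 cm
9–13 s: -6 × 4 = -24 cm
Net displacement = -91 cm

-91 cm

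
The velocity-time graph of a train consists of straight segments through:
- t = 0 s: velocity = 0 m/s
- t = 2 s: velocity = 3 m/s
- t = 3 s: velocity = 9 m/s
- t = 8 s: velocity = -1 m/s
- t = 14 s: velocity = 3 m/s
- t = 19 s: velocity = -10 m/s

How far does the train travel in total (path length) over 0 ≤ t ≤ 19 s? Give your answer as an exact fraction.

Total distance travelled is ∫|v| dt — sum the magnitudes of each area piece.
0–2 s: |½(0 + 3)(2)| = 3 m
2–3 s: |½(3 + 9)(1)| = 6 m
3–8 s: v = 0 at t = 7.5 s; triangle areas 20.25 + 0.25 = 20.5 m
8–14 s: v = 0 at t = 9.5 s; triangle areas 0.75 + 6.75 = 7.5 m
14–19 s: v = 0 at t = 197/13 s; triangle areas 45/26 + 250/13 = 545/26 m
Total distance = 1507/26 m

1507/26 m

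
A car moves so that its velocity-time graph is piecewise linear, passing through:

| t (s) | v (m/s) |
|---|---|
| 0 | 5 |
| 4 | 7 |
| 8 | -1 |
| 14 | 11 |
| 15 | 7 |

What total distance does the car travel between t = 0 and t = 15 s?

Distance (not displacement) is the total path length: add the absolute areas under v-t.
0–4 s: |½(5 + 7)(4)| = 24 m
4–8 s: v = 0 at t = 7.5 s; triangle areas 12.25 + 0.25 = 12.5 m
8–14 s: v = 0 at t = 8.5 s; triangle areas 0.25 + 30.25 = 30.5 m
14–15 s: |½(11 + 7)(1)| = 9 m
Total distance = 76 m

76 m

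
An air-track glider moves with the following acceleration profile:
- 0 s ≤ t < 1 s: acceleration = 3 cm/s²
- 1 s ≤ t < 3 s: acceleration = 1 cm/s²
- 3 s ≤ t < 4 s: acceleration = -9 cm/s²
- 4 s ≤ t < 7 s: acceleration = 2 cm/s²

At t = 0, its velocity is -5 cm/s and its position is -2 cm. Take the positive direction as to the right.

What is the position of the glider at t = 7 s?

-30 cm

On each constant-a segment, Δv = aΔt and Δx = v₀Δt + ½aΔt²; chain segment to segment.
0–1 s: v starts -5 cm/s; Δx = -5·1 + ½·3·1² = -3.5 cm; v ends -2 cm/s.
1–3 s: v starts -2 cm/s; Δx = -2·2 + ½·1·2² = -2 cm; v ends 0 cm/s.
3–4 s: v starts 0 cm/s; Δx = 0·1 + ½·-9·1² = -4.5 cm; v ends -9 cm/s.
4–7 s: v starts -9 cm/s; Δx = -9·3 + ½·2·3² = -18 cm; v ends -3 cm/s.
x(7) = -2 + Σ Δx = -30 cm.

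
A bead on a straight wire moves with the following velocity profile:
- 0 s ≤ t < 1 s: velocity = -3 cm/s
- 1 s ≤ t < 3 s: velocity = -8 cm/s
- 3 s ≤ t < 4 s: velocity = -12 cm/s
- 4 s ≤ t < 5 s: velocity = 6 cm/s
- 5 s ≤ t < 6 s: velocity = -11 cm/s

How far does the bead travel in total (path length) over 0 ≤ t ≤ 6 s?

Distance (not displacement) is the total path length: add the absolute areas under v-t.
0–1 s: |-3| × 1 = 3 cm
1–3 s: |-8| × 2 = 16 cm
3–4 s: |-12| × 1 = 12 cm
4–5 s: |6| × 1 = 6 cm
5–6 s: |-11| × 1 = 11 cm
Total distance = 48 cm

48 cm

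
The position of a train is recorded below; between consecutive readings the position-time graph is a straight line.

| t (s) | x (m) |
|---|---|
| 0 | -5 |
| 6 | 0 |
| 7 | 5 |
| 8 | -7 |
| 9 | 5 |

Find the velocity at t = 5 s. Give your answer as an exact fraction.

5/6 m/s

Velocity is the slope of the x-t graph on 0–6 s: (0 − -5)/(6 − 0) = 5/6 m/s.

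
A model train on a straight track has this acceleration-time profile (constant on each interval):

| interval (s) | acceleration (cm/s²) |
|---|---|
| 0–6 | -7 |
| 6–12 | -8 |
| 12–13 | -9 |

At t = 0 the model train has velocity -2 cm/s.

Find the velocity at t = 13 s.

Δv equals the area under the a-t graph; then v = v₀ + Δv.
0–6 s: -7 × 6 = -42 cm/s
6–12 s: -8 × 6 = -48 cm/s
12–13 s: -9 × 1 = -9 cm/s
Δv = -99 cm/s, so v(13) = -2 + (-99) = -101 cm/s.

-101 cm/s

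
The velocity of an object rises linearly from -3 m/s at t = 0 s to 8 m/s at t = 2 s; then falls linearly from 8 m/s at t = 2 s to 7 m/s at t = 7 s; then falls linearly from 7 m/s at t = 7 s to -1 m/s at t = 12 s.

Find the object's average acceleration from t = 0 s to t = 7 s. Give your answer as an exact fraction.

10/7 m/s²

Average acceleration = Δv/Δt = (7 − -3)/(7 − 0) = 10/7 m/s².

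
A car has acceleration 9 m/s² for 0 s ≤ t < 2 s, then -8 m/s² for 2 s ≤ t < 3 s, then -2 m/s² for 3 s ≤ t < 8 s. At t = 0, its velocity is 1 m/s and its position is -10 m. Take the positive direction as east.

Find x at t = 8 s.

55 m

On each constant-a segment, Δv = aΔt and Δx = v₀Δt + ½aΔt²; chain segment to segment.
0–2 s: v starts 1 m/s; Δx = 1·2 + ½·9·2² = 20 m; v ends 19 m/s.
2–3 s: v starts 19 m/s; Δx = 19·1 + ½·-8·1² = 15 m; v ends 11 m/s.
3–8 s: v starts 11 m/s; Δx = 11·5 + ½·-2·5² = 30 m; v ends 1 m/s.
x(8) = -10 + Σ Δx = 55 m.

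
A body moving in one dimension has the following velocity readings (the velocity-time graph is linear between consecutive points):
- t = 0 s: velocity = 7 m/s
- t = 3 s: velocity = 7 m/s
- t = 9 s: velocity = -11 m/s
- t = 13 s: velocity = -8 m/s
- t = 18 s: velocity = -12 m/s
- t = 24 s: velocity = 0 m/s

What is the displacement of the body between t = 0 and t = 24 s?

Displacement is the signed area under the v-t curve.
0–3 s: 7 × 3 = 21 m
3–9 s: ½(7 + -11)(6) = -12 m
9–13 s: ½(-11 + -8)(4) = -38 m
13–18 s: ½(-8 + -12)(5) = -50 m
18–24 s: ½(-12 + 0)(6) = -36 m
Net displacement = -115 m

-115 m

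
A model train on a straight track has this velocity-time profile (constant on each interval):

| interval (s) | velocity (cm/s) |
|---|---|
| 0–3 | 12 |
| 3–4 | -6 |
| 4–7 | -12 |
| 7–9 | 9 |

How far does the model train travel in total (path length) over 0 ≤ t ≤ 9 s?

96 cm

Distance (not displacement) is the total path length: add the absolute areas under v-t.
0–3 s: |12| × 3 = 36 cm
3–4 s: |-6| × 1 = 6 cm
4–7 s: |-12| × 3 = 36 cm
7–9 s: |9| × 2 = 18 cm
Total distance = 96 cm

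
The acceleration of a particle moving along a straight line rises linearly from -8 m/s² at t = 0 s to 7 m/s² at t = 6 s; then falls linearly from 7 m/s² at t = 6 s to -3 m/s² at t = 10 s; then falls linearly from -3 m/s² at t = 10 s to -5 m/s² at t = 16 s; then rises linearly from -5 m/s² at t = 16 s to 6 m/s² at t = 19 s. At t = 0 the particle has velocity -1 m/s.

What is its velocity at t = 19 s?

Δv equals the area under the a-t graph; then v = v₀ + Δv.
0–6 s: ½(-8 + 7)(6) = -3 m/s
6–10 s: ½(7 + -3)(4) = 8 m/s
10–16 s: ½(-3 + -5)(6) = -24 m/s
16–19 s: ½(-5 + 6)(3) = 1.5 m/s
Δv = -17.5 m/s, so v(19) = -1 + (-17.5) = -18.5 m/s.

-18.5 m/s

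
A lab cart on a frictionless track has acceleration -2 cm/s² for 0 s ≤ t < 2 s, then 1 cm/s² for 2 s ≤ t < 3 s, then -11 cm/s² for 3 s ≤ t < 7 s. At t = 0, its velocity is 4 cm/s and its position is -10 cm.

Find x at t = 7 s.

On each constant-a segment, Δv = aΔt and Δx = v₀Δt + ½aΔt²; chain segment to segment.
0–2 s: v starts 4 cm/s; Δx = 4·2 + ½·-2·2² = 4 cm; v ends 0 cm/s.
2–3 s: v starts 0 cm/s; Δx = 0·1 + ½·1·1² = 0.5 cm; v ends 1 cm/s.
3–7 s: v starts 1 cm/s; Δx = 1·4 + ½·-11·4² = -84 cm; v ends -43 cm/s.
x(7) = -10 + Σ Δx = -89.5 cm.

-89.5 cm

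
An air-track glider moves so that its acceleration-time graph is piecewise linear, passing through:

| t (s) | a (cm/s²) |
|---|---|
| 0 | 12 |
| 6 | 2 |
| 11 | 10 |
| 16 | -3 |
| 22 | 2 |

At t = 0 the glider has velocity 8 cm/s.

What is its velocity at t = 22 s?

94.5 cm/s

Δv equals the area under the a-t graph; then v = v₀ + Δv.
0–6 s: ½(12 + 2)(6) = 42 cm/s
6–11 s: ½(2 + 10)(5) = 30 cm/s
11–16 s: ½(10 + -3)(5) = 17.5 cm/s
16–22 s: ½(-3 + 2)(6) = -3 cm/s
Δv = 86.5 cm/s, so v(22) = 8 + (86.5) = 94.5 cm/s.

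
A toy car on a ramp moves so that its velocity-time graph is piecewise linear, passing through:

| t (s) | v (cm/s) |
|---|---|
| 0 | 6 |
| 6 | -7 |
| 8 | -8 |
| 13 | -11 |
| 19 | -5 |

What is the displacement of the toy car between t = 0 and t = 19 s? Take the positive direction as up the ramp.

-113.5 cm

Net displacement equals the area under the velocity-time graph (areas below the axis count negative).
0–6 s: ½(6 + -7)(6) = -3 cm
6–8 s: ½(-7 + -8)(2) = -15 cm
8–13 s: ½(-8 + -11)(5) = -47.5 cm
13–19 s: ½(-11 + -5)(6) = -48 cm
Net displacement = -113.5 cm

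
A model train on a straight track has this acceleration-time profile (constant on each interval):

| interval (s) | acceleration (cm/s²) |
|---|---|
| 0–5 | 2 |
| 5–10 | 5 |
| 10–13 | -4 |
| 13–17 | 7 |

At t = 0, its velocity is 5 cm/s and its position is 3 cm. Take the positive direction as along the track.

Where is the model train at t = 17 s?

460.5 cm

On each constant-a segment, Δv = aΔt and Δx = v₀Δt + ½aΔt²; chain segment to segment.
0–5 s: v starts 5 cm/s; Δx = 5·5 + ½·2·5² = 50 cm; v ends 15 cm/s.
5–10 s: v starts 15 cm/s; Δx = 15·5 + ½·5·5² = 137.5 cm; v ends 40 cm/s.
10–13 s: v starts 40 cm/s; Δx = 40·3 + ½·-4·3² = 102 cm; v ends 28 cm/s.
13–17 s: v starts 28 cm/s; Δx = 28·4 + ½·7·4² = 168 cm; v ends 56 cm/s.
x(17) = 3 + Σ Δx = 460.5 cm.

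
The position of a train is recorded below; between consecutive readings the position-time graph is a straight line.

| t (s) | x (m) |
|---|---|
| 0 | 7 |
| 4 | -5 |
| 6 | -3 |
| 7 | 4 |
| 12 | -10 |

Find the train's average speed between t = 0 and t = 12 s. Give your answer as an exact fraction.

Average speed = (total path length)/(elapsed time); on a piecewise-linear x-t graph the path length is Σ|Δx|.
0–4 s: |Δx| = |-5 − 7| = 12 m
4–6 s: |Δx| = |-3 − -5| = 2 m
6–7 s: |Δx| = |4 − -3| = 7 m
7–12 s: |Δx| = |-10 − 4| = 14 m
Total path = 35 m; average speed = 35/12 = 35/12 m/s.

35/12 m/s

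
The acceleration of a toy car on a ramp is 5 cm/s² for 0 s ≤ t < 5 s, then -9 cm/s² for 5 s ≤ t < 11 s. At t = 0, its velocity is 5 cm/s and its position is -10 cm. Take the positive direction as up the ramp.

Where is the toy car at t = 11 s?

95.5 cm

On each constant-a segment, Δv = aΔt and Δx = v₀Δt + ½aΔt²; chain segment to segment.
0–5 s: v starts 5 cm/s; Δx = 5·5 + ½·5·5² = 87.5 cm; v ends 30 cm/s.
5–11 s: v starts 30 cm/s; Δx = 30·6 + ½·-9·6² = 18 cm; v ends -24 cm/s.
x(11) = -10 + Σ Δx = 95.5 cm.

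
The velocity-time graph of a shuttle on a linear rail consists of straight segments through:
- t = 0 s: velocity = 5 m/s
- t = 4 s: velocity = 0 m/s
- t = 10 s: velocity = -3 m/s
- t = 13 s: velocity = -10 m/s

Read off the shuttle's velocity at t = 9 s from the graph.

-2.5 m/s

On 4–10 s the graph is linear from 0 to -3 m/s: v(9) = 0 + (-3 − 0)·(9 − 4)/(10 − 4) = -2.5 m/s.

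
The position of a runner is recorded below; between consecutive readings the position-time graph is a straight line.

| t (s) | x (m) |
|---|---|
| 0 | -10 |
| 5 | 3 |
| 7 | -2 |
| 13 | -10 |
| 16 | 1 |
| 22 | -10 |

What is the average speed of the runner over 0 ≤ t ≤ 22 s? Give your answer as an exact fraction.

24/11 m/s

Average speed = (total path length)/(elapsed time); on a piecewise-linear x-t graph the path length is Σ|Δx|.
0–5 s: |Δx| = |3 − -10| = 13 m
5–7 s: |Δx| = |-2 − 3| = 5 m
7–13 s: |Δx| = |-10 − -2| = 8 m
13–16 s: |Δx| = |1 − -10| = 11 m
16–22 s: |Δx| = |-10 − 1| = 11 m
Total path = 48 m; average speed = 48/22 = 24/11 m/s.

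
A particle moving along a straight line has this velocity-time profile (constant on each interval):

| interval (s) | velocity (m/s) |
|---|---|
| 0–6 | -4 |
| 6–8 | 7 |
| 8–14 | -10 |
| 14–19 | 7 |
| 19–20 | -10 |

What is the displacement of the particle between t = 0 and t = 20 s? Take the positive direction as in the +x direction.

Displacement is the signed area under the v-t curve.
0–6 s: -4 × 6 = -24 m
6–8 s: 7 × 2 = 14 m
8–14 s: -10 × 6 = -60 m
14–19 s: 7 × 5 = 35 m
19–20 s: -10 × 1 = -10 m
Net displacement = -45 m

-45 m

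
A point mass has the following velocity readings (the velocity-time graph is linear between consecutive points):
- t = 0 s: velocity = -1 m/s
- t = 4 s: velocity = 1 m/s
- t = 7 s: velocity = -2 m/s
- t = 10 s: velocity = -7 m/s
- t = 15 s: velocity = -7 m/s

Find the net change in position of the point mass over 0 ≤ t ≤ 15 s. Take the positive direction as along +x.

-50 m

Displacement is the signed area under the v-t curve.
0–4 s: ½(-1 + 1)(4) = 0 m
4–7 s: ½(1 + -2)(3) = -1.5 m
7–10 s: ½(-2 + -7)(3) = -13.5 m
10–15 s: -7 × 5 = -35 m
Net displacement = -50 m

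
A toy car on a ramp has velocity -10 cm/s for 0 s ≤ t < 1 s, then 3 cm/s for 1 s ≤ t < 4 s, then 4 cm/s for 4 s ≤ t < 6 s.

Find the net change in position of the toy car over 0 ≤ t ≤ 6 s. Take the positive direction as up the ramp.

Displacement is the signed area under the v-t curve.
0–1 s: -10 × 1 = -10 cm
1–4 s: 3 × 3 = 9 cm
4–6 s: 4 × 2 = 8 cm
Net displacement = 7 cm

7 cm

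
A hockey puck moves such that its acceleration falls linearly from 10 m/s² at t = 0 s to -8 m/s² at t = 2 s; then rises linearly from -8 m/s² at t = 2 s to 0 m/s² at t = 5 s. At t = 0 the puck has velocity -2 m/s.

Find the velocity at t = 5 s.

-12 m/s

Δv equals the area under the a-t graph; then v = v₀ + Δv.
0–2 s: ½(10 + -8)(2) = 2 m/s
2–5 s: ½(-8 + 0)(3) = -12 m/s
Δv = -10 m/s, so v(5) = -2 + (-10) = -12 m/s.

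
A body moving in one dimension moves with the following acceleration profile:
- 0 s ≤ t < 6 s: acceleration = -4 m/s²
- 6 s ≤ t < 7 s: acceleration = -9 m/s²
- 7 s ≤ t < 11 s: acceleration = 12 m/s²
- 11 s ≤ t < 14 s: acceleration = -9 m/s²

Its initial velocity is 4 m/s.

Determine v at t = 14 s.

-8 m/s

Δv equals the area under the a-t graph; then v = v₀ + Δv.
0–6 s: -4 × 6 = -24 m/s
6–7 s: -9 × 1 = -9 m/s
7–11 s: 12 × 4 = 48 m/s
11–14 s: -9 × 3 = -27 m/s
Δv = -12 m/s, so v(14) = 4 + (-12) = -8 m/s.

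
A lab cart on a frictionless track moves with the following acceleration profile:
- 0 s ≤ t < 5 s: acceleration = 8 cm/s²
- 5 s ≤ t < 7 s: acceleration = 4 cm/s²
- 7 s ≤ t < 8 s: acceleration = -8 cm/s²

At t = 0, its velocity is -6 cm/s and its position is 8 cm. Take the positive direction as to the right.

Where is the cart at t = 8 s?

On each constant-a segment, Δv = aΔt and Δx = v₀Δt + ½aΔt²; chain segment to segment.
0–5 s: v starts -6 cm/s; Δx = -6·5 + ½·8·5² = 70 cm; v ends 34 cm/s.
5–7 s: v starts 34 cm/s; Δx = 34·2 + ½·4·2² = 76 cm; v ends 42 cm/s.
7–8 s: v starts 42 cm/s; Δx = 42·1 + ½·-8·1² = 38 cm; v ends 34 cm/s.
x(8) = 8 + Σ Δx = 192 cm.

192 cm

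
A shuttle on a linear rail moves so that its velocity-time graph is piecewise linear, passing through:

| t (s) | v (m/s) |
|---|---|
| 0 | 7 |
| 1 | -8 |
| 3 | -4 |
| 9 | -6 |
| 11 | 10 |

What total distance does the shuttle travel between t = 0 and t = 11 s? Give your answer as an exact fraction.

Total distance travelled is ∫|v| dt — sum the magnitudes of each area piece.
0–1 s: v = 0 at t = 7/15 s; triangle areas 49/30 + 32/15 = 113/30 m
1–3 s: |½(-8 + -4)(2)| = 12 m
3–9 s: |½(-4 + -6)(6)| = 30 m
9–11 s: v = 0 at t = 9.75 s; triangle areas 2.25 + 6.25 = 8.5 m
Total distance = 814/15 m

814/15 m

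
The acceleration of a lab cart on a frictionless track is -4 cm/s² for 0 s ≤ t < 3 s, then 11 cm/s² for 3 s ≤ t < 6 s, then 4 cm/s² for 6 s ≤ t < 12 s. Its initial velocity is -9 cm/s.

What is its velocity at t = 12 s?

Δv equals the area under the a-t graph; then v = v₀ + Δv.
0–3 s: -4 × 3 = -12 cm/s
3–6 s: 11 × 3 = 33 cm/s
6–12 s: 4 × 6 = 24 cm/s
Δv = 45 cm/s, so v(12) = -9 + (45) = 36 cm/s.

36 cm/s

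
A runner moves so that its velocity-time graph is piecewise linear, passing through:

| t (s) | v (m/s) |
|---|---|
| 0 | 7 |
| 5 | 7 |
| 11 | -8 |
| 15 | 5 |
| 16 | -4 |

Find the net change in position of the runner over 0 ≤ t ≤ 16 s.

26.5 m

Displacement is the signed area under the v-t curve.
0–5 s: 7 × 5 = 35 m
5–11 s: ½(7 + -8)(6) = -3 m
11–15 s: ½(-8 + 5)(4) = -6 m
15–16 s: ½(5 + -4)(1) = 0.5 m
Net displacement = 26.5 m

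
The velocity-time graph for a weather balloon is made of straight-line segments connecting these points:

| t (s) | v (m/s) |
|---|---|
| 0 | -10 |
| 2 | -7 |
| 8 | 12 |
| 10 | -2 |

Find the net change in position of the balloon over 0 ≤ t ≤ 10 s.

8 m

Displacement is the signed area under the v-t curve.
0–2 s: ½(-10 + -7)(2) = -17 m
2–8 s: ½(-7 + 12)(6) = 15 m
8–10 s: ½(12 + -2)(2) = 10 m
Net displacement = 8 m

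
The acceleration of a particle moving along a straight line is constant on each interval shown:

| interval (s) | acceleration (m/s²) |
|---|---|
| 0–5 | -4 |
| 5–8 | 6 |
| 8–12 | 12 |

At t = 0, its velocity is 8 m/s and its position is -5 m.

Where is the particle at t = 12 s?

On each constant-a segment, Δv = aΔt and Δx = v₀Δt + ½aΔt²; chain segment to segment.
0–5 s: v starts 8 m/s; Δx = 8·5 + ½·-4·5² = -10 m; v ends -12 m/s.
5–8 s: v starts -12 m/s; Δx = -12·3 + ½·6·3² = -9 m; v ends 6 m/s.
8–12 s: v starts 6 m/s; Δx = 6·4 + ½·12·4² = 120 m; v ends 54 m/s.
x(12) = -5 + Σ Δx = 96 m.

96 m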